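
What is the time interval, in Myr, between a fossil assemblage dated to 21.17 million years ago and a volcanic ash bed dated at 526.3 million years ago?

526.3 − 21.17 = 505.13 million years.

505.13 million years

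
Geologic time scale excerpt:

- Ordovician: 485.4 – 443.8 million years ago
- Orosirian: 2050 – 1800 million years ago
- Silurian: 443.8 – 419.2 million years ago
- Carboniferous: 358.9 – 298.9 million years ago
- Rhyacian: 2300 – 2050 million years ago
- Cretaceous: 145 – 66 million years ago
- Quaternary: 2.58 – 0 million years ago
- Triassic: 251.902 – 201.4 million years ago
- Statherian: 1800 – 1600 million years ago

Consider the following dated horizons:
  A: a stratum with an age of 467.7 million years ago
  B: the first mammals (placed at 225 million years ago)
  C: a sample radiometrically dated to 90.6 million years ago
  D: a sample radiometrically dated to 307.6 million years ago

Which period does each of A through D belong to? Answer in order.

A — Ordovician; B — Triassic; C — Cretaceous; D — Carboniferous

A: 467.7 Ma lies in 485.4–443.8 Ma, so Ordovician.
B: 225 Ma lies in 251.902–201.4 Ma, so Triassic.
C: 90.6 Ma lies in 145–66 Ma, so Cretaceous.
D: 307.6 Ma lies in 358.9–298.9 Ma, so Carboniferous.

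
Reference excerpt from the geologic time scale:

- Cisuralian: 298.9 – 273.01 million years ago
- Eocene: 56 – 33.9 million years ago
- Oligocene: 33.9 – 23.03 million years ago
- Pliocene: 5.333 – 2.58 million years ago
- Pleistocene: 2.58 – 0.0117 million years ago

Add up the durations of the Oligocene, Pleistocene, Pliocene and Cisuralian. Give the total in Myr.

42.0813 million years

Each duration: Oligocene = 10.87; Pleistocene = 2.5683; Pliocene = 2.753; Cisuralian = 25.89.
Sum: 10.87 + 2.5683 + 2.753 + 25.89 = 42.0813 Myr.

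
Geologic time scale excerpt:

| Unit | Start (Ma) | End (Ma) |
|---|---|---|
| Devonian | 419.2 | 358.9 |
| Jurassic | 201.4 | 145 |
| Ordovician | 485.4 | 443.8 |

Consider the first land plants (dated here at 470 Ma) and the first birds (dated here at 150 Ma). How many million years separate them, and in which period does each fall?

320 million years apart; the first in the Ordovician, the second in the Jurassic

Elapsed time: 470 − 150 = 320 Myr.
470 Ma lies within 485.4–443.8 Ma: Ordovician.
150 Ma lies within 201.4–145 Ma: Jurassic.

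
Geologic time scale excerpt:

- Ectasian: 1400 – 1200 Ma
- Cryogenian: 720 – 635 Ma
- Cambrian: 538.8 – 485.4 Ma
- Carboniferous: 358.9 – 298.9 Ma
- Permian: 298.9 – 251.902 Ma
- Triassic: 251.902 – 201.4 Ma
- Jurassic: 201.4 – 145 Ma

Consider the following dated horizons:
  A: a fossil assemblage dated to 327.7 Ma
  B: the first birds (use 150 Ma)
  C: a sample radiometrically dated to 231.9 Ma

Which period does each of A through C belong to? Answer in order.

A — Carboniferous; B — Jurassic; C — Triassic

Match each age against the start–end ranges in the excerpt: A = 327.7 Ma → Carboniferous (358.9–298.9); B = 150 Ma → Jurassic (201.4–145); C = 231.9 Ma → Triassic (251.902–201.4).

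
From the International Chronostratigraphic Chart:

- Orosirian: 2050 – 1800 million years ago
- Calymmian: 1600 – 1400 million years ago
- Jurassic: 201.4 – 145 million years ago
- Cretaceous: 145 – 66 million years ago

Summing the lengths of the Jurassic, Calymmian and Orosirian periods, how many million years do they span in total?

506.4 million years

Each duration: Jurassic = 56.4; Calymmian = 200; Orosirian = 250.
Sum: 56.4 + 200 + 250 = 506.4 Myr.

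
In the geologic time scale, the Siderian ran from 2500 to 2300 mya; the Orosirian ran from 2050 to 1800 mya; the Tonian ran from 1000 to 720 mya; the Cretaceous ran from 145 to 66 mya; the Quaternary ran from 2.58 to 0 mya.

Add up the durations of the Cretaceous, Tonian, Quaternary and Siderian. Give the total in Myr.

561.58 million years

Each duration: Cretaceous = 79; Tonian = 280; Quaternary = 2.58; Siderian = 200.
Sum: 79 + 280 + 2.58 + 200 = 561.58 Myr.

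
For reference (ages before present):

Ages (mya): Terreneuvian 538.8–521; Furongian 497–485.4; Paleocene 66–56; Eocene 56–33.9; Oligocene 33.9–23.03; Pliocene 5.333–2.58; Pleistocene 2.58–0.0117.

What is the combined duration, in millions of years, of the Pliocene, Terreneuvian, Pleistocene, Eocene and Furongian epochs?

56.8213 million years

Each duration: Pliocene = 2.753; Terreneuvian = 17.8; Pleistocene = 2.5683; Eocene = 22.1; Furongian = 11.6.
Sum: 2.753 + 17.8 + 2.5683 + 22.1 + 11.6 = 56.8213 Myr.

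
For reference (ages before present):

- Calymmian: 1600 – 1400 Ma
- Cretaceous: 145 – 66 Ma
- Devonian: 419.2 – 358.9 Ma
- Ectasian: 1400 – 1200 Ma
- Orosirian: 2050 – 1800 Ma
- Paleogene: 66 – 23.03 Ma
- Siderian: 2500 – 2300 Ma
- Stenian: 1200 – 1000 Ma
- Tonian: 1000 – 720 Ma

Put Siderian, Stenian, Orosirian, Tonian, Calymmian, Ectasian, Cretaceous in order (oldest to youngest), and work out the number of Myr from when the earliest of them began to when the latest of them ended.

Start ages (Ma): Siderian 2500, Orosirian 2050, Calymmian 1600, Ectasian 1400, Stenian 1200, Tonian 1000, Cretaceous 145.
Ordered oldest to youngest: Siderian, Orosirian, Calymmian, Ectasian, Stenian, Tonian, Cretaceous.
Span = 2500 − 66 = 2434 Myr.

Siderian, Orosirian, Calymmian, Ectasian, Stenian, Tonian, Cretaceous; total span 2434 Myr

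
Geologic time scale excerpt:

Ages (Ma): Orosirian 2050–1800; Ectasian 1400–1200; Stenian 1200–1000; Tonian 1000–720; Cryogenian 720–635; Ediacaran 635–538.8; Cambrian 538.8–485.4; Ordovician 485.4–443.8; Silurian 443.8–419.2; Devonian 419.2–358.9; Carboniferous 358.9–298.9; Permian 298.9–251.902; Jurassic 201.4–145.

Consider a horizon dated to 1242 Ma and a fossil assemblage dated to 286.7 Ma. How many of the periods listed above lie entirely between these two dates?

9

1242 Ma sits inside the Ectasian (1400–1200) and 286.7 Ma inside the Permian (298.9–251.902); neither of those is wholly between the two dates.
The listed periods lying completely between them are Stenian, Tonian, Cryogenian, Ediacaran, Cambrian, Ordovician, Silurian, Devonian, Carboniferous — 9 in all.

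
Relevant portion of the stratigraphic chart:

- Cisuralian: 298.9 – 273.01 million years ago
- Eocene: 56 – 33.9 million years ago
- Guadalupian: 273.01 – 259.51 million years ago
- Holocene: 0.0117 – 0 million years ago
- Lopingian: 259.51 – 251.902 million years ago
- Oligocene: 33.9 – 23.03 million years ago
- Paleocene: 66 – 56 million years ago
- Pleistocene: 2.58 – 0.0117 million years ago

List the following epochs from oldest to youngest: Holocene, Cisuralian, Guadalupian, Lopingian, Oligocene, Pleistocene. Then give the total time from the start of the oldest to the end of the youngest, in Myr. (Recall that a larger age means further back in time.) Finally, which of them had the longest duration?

Start ages (Ma): Cisuralian 298.9, Guadalupian 273.01, Lopingian 259.51, Oligocene 33.9, Pleistocene 2.58, Holocene 0.0117.
Ordered oldest to youngest: Cisuralian, Guadalupian, Lopingian, Oligocene, Pleistocene, Holocene.
Span = 298.9 − 0 = 298.9 Myr.
Durations: Pleistocene 2.5683, Oligocene 10.87, Holocene 0.0117, Lopingian 7.608, Guadalupian 13.5, Cisuralian 25.89 → longest is Cisuralian (25.89 Myr).

Cisuralian, Guadalupian, Lopingian, Oligocene, Pleistocene, Holocene; total span 298.9 Myr; longest is Cisuralian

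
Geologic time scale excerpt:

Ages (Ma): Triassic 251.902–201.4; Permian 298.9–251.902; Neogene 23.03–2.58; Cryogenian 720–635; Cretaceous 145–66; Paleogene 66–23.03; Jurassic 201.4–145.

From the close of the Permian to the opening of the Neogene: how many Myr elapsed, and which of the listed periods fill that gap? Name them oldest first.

The Permian closes at 251.902 Ma and the Neogene opens at 23.03 Ma, so the interval is 251.902 − 23.03 = 228.872 Myr.
A period fits inside if it starts at or after 251.902 Ma and ends at or before 23.03 Ma; oldest first that gives Triassic, Jurassic, Cretaceous, Paleogene.

228.872 million years; Triassic, Jurassic, Cretaceous, Paleogene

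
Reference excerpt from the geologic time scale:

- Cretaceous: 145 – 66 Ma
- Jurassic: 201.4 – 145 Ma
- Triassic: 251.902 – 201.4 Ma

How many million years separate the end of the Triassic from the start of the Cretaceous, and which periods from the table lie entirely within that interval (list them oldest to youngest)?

56.4 million years; Jurassic

The Triassic closes at 201.4 Ma and the Cretaceous opens at 145 Ma, so the interval is 201.4 − 145 = 56.4 Myr.
A period fits inside if it starts at or after 201.4 Ma and ends at or before 145 Ma; oldest first that gives Jurassic.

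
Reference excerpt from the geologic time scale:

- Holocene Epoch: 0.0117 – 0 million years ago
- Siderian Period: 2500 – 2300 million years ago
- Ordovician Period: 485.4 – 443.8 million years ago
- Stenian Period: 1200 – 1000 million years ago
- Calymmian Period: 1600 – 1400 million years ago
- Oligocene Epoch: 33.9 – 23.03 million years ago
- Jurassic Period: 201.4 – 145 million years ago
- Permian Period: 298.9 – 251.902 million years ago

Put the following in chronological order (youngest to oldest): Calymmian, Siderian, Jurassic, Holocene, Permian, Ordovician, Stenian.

The oldest of these is Siderian (starts 2500 Ma) and the youngest is Holocene (ends 0 Ma).
In between, by decreasing start age: Calymmian (1600), Stenian (1200), Ordovician (485.4), Permian (298.9), Jurassic (201.4).
Listing youngest first means reversing that sequence.

Holocene, Jurassic, Permian, Ordovician, Stenian, Calymmian, Siderian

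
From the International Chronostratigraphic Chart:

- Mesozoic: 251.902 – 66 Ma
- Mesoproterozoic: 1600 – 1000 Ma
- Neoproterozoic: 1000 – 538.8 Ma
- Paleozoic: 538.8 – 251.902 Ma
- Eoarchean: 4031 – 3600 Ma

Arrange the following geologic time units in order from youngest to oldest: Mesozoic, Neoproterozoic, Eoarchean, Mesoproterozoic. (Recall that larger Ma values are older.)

Read off each span (Ma): Mesozoic 251.902–66; Neoproterozoic 1000–538.8; Eoarchean 4031–3600; Mesoproterozoic 1600–1000.
Larger Ma is older, so oldest→youngest is Eoarchean, Mesoproterozoic, Neoproterozoic, Mesozoic; reverse it for youngest→oldest.

Mesozoic, Neoproterozoic, Mesoproterozoic, Eoarchean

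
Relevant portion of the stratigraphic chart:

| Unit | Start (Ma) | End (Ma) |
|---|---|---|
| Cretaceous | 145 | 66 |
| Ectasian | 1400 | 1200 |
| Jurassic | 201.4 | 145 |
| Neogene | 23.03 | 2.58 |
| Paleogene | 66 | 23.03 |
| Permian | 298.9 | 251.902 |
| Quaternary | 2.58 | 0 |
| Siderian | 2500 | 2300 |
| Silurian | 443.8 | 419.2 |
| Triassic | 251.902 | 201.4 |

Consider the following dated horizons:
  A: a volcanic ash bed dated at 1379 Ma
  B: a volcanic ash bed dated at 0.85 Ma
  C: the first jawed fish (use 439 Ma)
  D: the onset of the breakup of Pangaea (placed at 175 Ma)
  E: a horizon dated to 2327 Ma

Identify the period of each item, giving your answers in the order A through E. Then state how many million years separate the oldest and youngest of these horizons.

A: 1379 Ma lies in 1400–1200 Ma, so Ectasian.
B: 0.85 Ma lies in 2.58–0 Ma, so Quaternary.
C: 439 Ma lies in 443.8–419.2 Ma, so Silurian.
D: 175 Ma lies in 201.4–145 Ma, so Jurassic.
E: 2327 Ma lies in 2500–2300 Ma, so Siderian.
Oldest = 2327 Ma, youngest = 0.85 Ma → span 2326.15 Myr.

A — Ectasian; B — Quaternary; C — Silurian; D — Jurassic; E — Siderian; span 2326.15 million years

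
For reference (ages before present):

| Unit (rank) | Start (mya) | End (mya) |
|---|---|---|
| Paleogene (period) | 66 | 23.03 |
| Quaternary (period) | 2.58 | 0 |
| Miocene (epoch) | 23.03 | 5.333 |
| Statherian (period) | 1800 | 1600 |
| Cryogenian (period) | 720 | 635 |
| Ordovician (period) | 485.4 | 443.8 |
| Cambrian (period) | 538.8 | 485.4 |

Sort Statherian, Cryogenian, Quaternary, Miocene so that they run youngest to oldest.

Quaternary, Miocene, Cryogenian, Statherian

Read off each span (Ma): Statherian 1800–1600; Cryogenian 720–635; Quaternary 2.58–0; Miocene 23.03–5.333.
Larger Ma is older, so oldest→youngest is Statherian, Cryogenian, Miocene, Quaternary; reverse it for youngest→oldest.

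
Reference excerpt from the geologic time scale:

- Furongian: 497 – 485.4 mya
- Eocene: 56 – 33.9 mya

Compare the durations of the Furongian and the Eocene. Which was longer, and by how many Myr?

Eocene, by 10.5 million years

Furongian: 497 − 485.4 = 11.6 Myr.
Eocene: 56 − 33.9 = 22.1 Myr.
Difference: 22.1 − 11.6 = 10.5 Myr, so the Eocene was longer.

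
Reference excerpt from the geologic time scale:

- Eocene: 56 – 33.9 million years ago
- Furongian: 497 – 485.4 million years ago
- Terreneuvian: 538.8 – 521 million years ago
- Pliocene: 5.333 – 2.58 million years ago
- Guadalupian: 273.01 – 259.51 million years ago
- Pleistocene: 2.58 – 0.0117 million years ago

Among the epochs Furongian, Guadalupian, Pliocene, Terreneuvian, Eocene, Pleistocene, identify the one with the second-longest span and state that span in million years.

Durations: Furongian 11.6; Guadalupian 13.5; Pliocene 2.753; Terreneuvian 17.8; Eocene 22.1; Pleistocene 2.5683 Myr.
Sorted longest-first: Eocene (22.1), Terreneuvian (17.8), Guadalupian (13.5), Furongian (11.6), Pliocene (2.753), Pleistocene (2.5683).
The second longest is Terreneuvian at 17.8 Myr.

Terreneuvian, 17.8 million years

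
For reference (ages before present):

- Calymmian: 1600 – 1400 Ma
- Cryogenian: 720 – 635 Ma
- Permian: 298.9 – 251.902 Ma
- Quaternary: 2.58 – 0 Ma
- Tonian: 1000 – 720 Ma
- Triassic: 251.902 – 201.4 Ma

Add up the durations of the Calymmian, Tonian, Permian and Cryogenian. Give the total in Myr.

611.998 million years

Duration is start − end for each: (1600 − 1400) + (1000 − 720) + (298.9 − 251.902) + (720 − 635).
That is 200 + 280 + 46.998 + 85, which totals 611.998 million years.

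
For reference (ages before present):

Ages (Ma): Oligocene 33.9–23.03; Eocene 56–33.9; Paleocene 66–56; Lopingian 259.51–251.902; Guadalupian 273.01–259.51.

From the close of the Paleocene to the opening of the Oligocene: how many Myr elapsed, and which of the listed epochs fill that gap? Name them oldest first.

22.1 million years; Eocene

End of Paleocene = 56 Ma; start of Oligocene = 33.9 Ma.
Gap = 56 − 33.9 = 22.1 Myr.
Epochs wholly inside 56–33.9 Ma: Eocene (56–33.9).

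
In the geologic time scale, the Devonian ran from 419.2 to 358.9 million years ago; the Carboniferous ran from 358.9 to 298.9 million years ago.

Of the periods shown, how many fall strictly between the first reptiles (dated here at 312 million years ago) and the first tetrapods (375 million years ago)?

Checking each listed span, none has both start < 375 Ma and end > 312 Ma — every period straddles one of the two dates or lies outside them — so the count is 0.

0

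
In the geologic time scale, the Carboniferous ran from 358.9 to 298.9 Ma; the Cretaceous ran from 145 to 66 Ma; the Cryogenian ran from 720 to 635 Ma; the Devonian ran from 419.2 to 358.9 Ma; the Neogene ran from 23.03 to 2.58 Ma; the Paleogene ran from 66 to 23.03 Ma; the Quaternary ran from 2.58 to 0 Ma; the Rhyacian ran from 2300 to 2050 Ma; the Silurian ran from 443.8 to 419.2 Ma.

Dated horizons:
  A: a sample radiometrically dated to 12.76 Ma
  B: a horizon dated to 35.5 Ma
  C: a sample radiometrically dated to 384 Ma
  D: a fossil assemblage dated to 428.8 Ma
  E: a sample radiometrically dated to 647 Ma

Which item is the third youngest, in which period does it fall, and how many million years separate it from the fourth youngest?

C, in the Devonian; 44.8 million years to D

Sorted youngest-first by Ma: A (12.76), B (35.5), C (384), D (428.8), E (647).
The third youngest is C at 384 Ma, which lies in 419.2–358.9 Ma: the Devonian.
The fourth youngest is D at 428.8 Ma; separation = |384 − 428.8| = 44.8 Myr.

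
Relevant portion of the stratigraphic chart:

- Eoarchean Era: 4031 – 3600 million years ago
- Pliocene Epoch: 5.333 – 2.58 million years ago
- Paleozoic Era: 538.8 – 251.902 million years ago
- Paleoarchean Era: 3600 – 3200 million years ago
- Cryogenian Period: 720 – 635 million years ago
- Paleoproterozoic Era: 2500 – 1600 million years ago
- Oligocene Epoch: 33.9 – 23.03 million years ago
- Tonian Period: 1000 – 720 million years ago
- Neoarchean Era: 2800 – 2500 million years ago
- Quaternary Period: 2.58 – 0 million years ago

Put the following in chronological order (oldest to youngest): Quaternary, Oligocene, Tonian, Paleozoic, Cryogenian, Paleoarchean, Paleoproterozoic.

Sorting by start age (descending Ma, since larger Ma = older): Paleoarchean began 3600, Paleoproterozoic began 2500, Tonian began 1000, Cryogenian began 720, Paleozoic began 538.8, Oligocene began 33.9, Quaternary began 2.58.

Paleoarchean → Paleoproterozoic → Tonian → Cryogenian → Paleozoic → Oligocene → Quaternary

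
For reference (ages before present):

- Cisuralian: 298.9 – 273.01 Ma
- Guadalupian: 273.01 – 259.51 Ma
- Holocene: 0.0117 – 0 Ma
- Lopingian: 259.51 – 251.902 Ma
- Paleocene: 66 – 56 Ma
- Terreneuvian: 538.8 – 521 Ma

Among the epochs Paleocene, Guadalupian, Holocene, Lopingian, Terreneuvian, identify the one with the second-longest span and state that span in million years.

Guadalupian, 13.5 million years

Durations: Paleocene 10; Guadalupian 13.5; Holocene 0.0117; Lopingian 7.608; Terreneuvian 17.8 Myr.
Sorted longest-first: Terreneuvian (17.8), Guadalupian (13.5), Paleocene (10), Lopingian (7.608), Holocene (0.0117).
The second longest is Guadalupian at 13.5 Myr.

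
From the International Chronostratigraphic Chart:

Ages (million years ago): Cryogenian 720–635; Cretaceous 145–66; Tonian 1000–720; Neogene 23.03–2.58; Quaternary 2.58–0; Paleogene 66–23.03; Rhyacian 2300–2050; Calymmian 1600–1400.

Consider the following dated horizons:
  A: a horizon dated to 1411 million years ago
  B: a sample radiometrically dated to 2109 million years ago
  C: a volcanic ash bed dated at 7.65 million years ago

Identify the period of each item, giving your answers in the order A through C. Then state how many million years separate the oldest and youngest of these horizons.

Match each age against the start–end ranges in the excerpt: A = 1411 Ma → Calymmian (1600–1400); B = 2109 Ma → Rhyacian (2300–2050); C = 7.65 Ma → Neogene (23.03–2.58).
The largest age is 2109 Ma and the smallest is 7.65 Ma; their difference is 2101.35 Myr.

A — Calymmian; B — Rhyacian; C — Neogene; span 2101.35 million years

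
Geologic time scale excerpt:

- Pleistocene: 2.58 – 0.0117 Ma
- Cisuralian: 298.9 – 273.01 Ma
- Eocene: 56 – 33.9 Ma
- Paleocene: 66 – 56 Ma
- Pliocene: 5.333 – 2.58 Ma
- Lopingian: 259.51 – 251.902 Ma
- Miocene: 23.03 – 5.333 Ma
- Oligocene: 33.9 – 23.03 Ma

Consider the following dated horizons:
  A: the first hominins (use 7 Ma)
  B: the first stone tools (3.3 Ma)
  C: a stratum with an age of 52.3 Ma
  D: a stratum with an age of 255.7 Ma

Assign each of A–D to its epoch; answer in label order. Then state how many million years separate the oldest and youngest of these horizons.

A — Miocene; B — Pliocene; C — Eocene; D — Lopingian; span 252.4 million years

A: 7 Ma lies in 23.03–5.333 Ma, so Miocene.
B: 3.3 Ma lies in 5.333–2.58 Ma, so Pliocene.
C: 52.3 Ma lies in 56–33.9 Ma, so Eocene.
D: 255.7 Ma lies in 259.51–251.902 Ma, so Lopingian.
Oldest = 255.7 Ma, youngest = 3.3 Ma → span 252.4 Myr.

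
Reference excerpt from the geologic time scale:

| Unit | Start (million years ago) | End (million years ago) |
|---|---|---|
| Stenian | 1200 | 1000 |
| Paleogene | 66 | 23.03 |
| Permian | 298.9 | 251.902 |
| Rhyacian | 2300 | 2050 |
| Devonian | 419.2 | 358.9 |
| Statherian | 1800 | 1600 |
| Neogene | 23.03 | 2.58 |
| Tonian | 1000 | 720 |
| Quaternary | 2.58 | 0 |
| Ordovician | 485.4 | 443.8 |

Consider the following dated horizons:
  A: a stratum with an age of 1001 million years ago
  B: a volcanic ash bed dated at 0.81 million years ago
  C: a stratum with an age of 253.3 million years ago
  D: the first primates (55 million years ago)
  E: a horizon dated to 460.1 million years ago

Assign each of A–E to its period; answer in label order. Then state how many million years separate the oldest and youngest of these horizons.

A: 1001 Ma lies in 1200–1000 Ma, so Stenian.
B: 0.81 Ma lies in 2.58–0 Ma, so Quaternary.
C: 253.3 Ma lies in 298.9–251.902 Ma, so Permian.
D: 55 Ma lies in 66–23.03 Ma, so Paleogene.
E: 460.1 Ma lies in 485.4–443.8 Ma, so Ordovician.
Oldest = 1001 Ma, youngest = 0.81 Ma → span 1000.19 Myr.

A — Stenian; B — Quaternary; C — Permian; D — Paleogene; E — Ordovician; span 1000.19 million years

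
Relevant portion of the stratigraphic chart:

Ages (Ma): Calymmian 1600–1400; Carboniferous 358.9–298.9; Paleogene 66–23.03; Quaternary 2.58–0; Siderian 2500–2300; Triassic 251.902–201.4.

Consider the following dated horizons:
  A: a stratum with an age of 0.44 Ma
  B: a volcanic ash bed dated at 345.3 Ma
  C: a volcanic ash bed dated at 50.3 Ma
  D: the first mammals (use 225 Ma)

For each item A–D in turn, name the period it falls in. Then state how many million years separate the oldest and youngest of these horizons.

A — Quaternary; B — Carboniferous; C — Paleogene; D — Triassic; span 344.86 million years

A: 0.44 Ma lies in 2.58–0 Ma, so Quaternary.
B: 345.3 Ma lies in 358.9–298.9 Ma, so Carboniferous.
C: 50.3 Ma lies in 66–23.03 Ma, so Paleogene.
D: 225 Ma lies in 251.902–201.4 Ma, so Triassic.
Oldest = 345.3 Ma, youngest = 0.44 Ma → span 344.86 Myr.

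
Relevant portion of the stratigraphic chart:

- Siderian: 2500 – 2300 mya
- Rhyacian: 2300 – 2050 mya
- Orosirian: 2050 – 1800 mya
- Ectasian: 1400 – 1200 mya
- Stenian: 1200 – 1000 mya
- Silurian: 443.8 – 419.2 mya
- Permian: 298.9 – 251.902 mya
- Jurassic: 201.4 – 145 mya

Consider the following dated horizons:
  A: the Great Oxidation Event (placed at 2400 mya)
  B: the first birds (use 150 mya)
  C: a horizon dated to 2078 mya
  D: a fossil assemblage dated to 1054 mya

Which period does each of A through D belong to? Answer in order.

A — Siderian; B — Jurassic; C — Rhyacian; D — Stenian

A: 2400 Ma lies in 2500–2300 Ma, so Siderian.
B: 150 Ma lies in 201.4–145 Ma, so Jurassic.
C: 2078 Ma lies in 2300–2050 Ma, so Rhyacian.
D: 1054 Ma lies in 1200–1000 Ma, so Stenian.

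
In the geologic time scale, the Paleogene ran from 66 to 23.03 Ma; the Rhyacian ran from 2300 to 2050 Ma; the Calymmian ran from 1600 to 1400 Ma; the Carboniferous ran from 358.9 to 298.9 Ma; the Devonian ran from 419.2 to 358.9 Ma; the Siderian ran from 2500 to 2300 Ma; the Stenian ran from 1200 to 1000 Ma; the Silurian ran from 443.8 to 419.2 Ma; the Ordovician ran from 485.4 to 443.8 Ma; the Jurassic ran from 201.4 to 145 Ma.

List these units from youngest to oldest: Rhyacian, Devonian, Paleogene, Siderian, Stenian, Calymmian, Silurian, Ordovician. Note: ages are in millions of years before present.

Paleogene, Devonian, Silurian, Ordovician, Stenian, Calymmian, Rhyacian, Siderian

Sorting by start age (ascending Ma, since larger Ma = older): Paleogene start 66, Devonian start 419.2, Silurian start 443.8, Ordovician start 485.4, Stenian start 1200, Calymmian start 1600, Rhyacian start 2300, Siderian start 2500.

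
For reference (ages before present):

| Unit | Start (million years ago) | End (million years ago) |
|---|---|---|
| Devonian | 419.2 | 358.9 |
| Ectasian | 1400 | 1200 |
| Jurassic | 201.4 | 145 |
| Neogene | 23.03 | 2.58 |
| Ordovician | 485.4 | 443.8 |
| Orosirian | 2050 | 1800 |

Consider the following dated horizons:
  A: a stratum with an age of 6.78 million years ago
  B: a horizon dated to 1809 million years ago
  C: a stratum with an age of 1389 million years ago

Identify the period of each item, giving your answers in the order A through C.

A — Neogene; B — Orosirian; C — Ectasian

Match each age against the start–end ranges in the excerpt: A = 6.78 Ma → Neogene (23.03–2.58); B = 1809 Ma → Orosirian (2050–1800); C = 1389 Ma → Ectasian (1400–1200).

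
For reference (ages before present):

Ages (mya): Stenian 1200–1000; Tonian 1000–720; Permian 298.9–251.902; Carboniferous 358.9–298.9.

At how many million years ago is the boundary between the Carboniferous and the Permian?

298.9 mya

The Carboniferous ends and the Permian begins at 298.9 mya.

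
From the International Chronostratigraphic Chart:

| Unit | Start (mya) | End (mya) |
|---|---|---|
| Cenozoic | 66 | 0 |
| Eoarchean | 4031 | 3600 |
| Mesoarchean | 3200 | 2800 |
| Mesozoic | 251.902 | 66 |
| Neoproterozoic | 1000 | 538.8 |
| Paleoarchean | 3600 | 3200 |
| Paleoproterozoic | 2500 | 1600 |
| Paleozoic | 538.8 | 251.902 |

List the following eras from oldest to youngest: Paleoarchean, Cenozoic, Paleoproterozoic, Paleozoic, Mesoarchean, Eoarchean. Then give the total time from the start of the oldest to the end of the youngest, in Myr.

Eoarchean → Paleoarchean → Mesoarchean → Paleoproterozoic → Paleozoic → Cenozoic; total span 4031 Myr

Start ages (Ma): Eoarchean 4031, Paleoarchean 3600, Mesoarchean 3200, Paleoproterozoic 2500, Paleozoic 538.8, Cenozoic 66.
Ordered oldest to youngest: Eoarchean, Paleoarchean, Mesoarchean, Paleoproterozoic, Paleozoic, Cenozoic.
Span = 4031 − 0 = 4031 Myr.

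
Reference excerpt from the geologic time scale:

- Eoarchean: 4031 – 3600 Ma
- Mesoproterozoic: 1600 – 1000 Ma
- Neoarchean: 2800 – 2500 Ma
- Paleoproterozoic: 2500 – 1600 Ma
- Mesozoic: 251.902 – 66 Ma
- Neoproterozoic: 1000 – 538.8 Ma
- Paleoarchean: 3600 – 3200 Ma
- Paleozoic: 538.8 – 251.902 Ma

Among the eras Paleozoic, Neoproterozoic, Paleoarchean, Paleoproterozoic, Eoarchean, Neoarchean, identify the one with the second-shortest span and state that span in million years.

Durations: Paleozoic 286.898; Neoproterozoic 461.2; Paleoarchean 400; Paleoproterozoic 900; Eoarchean 431; Neoarchean 300 Myr.
Sorted shortest-first: Paleozoic (286.898), Neoarchean (300), Paleoarchean (400), Eoarchean (431), Neoproterozoic (461.2), Paleoproterozoic (900).
The second shortest is Neoarchean at 300 Myr.

Neoarchean, 300 million years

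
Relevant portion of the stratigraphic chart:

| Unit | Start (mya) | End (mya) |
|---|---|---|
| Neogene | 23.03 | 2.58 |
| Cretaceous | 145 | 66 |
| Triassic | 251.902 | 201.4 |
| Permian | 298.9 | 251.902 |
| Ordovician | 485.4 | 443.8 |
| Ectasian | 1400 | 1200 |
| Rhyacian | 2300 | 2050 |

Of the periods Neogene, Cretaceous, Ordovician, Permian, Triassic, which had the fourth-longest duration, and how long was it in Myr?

Start − end for each: Neogene 23.03 − 2.58 = 20.45; Cretaceous 145 − 66 = 79; Ordovician 485.4 − 443.8 = 41.6; Permian 298.9 − 251.902 = 46.998; Triassic 251.902 − 201.4 = 50.502.
Ranking these from longest: Cretaceous > Triassic > Permian > Ordovician > Neogene.
Position 4 in that ranking is Ordovician, which lasted 41.6 Myr.

Ordovician, 41.6 million years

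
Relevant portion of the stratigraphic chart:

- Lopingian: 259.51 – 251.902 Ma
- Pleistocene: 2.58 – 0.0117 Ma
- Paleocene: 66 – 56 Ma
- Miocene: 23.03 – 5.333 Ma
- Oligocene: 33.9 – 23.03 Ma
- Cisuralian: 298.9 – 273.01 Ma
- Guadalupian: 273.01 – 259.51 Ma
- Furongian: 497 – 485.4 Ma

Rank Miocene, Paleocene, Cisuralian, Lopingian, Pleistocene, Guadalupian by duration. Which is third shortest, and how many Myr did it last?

Start − end for each: Miocene 23.03 − 5.333 = 17.697; Paleocene 66 − 56 = 10; Cisuralian 298.9 − 273.01 = 25.89; Lopingian 259.51 − 251.902 = 7.608; Pleistocene 2.58 − 0.0117 = 2.5683; Guadalupian 273.01 − 259.51 = 13.5.
Ranking these from shortest: Pleistocene < Lopingian < Paleocene < Guadalupian < Miocene < Cisuralian.
Position 3 in that ranking is Paleocene, which lasted 10 Myr.

Paleocene, 10 million years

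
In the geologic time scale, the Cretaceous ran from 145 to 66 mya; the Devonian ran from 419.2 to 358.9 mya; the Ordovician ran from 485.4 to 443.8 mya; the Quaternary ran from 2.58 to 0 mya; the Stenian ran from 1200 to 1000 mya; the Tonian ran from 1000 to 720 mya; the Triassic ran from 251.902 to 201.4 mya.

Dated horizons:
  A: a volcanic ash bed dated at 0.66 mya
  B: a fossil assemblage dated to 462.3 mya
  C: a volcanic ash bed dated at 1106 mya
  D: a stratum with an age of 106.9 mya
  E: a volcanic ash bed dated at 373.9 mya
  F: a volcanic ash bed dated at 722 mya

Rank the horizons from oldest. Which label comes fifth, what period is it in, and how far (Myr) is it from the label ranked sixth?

D, in the Cretaceous; 106.24 million years to A

Larger Ma means older, so oldest first: C 1106 > F 722 > B 462.3 > E 373.9 > D 106.9 > A 0.66.
Counting 5 along gives D (106.9 Ma); the excerpt puts that inside the Cretaceous, 145–66 Ma.
Next in line is A (0.66 Ma), and 106.9 − 0.66 = 106.24 Myr.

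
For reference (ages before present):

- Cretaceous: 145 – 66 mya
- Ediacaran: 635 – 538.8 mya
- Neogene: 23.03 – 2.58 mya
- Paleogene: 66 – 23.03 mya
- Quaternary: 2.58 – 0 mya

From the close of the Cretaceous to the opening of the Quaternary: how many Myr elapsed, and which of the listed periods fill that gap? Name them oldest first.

63.42 million years; Paleogene, Neogene

The Cretaceous closes at 66 Ma and the Quaternary opens at 2.58 Ma, so the interval is 66 − 2.58 = 63.42 Myr.
A period fits inside if it starts at or after 66 Ma and ends at or before 2.58 Ma; oldest first that gives Paleogene, Neogene.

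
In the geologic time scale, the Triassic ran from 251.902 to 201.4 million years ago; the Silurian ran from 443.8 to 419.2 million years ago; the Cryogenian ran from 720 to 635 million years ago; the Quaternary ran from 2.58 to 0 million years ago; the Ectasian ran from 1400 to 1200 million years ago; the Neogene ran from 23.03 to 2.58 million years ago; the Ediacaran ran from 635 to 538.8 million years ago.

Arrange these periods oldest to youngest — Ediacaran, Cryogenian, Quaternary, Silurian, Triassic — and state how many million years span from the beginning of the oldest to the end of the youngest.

Cryogenian, Ediacaran, Silurian, Triassic, Quaternary; total span 720 Myr

From the excerpt: Ediacaran 635–538.8; Cryogenian 720–635; Quaternary 2.58–0; Silurian 443.8–419.2; Triassic 251.902–201.4 (Ma).
Larger Ma is earlier, so the oldest is Cryogenian and the youngest is Quaternary; oldest to youngest: Cryogenian, Ediacaran, Silurian, Triassic, Quaternary.
Oldest start 720 minus youngest end 0 gives 720 Myr overall.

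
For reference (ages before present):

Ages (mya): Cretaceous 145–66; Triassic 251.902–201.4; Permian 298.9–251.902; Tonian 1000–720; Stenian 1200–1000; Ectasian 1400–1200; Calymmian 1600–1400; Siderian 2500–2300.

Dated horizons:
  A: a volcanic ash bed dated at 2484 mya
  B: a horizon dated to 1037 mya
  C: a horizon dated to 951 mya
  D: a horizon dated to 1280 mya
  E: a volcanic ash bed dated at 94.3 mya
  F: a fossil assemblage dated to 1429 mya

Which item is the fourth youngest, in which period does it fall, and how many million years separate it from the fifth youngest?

Smaller Ma means younger, so youngest first: E 94.3 < C 951 < B 1037 < D 1280 < F 1429 < A 2484.
Counting 4 along gives D (1280 Ma); the excerpt puts that inside the Ectasian, 1400–1200 Ma.
Next in line is F (1429 Ma), and 1429 − 1280 = 149 Myr.

D, in the Ectasian; 149 million years to F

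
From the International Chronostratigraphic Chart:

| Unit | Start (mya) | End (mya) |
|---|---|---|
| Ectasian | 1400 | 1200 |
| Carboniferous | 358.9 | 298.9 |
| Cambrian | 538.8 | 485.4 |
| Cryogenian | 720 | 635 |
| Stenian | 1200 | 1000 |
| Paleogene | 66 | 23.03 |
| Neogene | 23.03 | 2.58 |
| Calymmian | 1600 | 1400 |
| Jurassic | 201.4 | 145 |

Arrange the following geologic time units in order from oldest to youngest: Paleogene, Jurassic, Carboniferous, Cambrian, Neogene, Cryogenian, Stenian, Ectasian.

Read off each span (Ma): Paleogene 66–23.03; Jurassic 201.4–145; Carboniferous 358.9–298.9; Cambrian 538.8–485.4; Neogene 23.03–2.58; Cryogenian 720–635; Stenian 1200–1000; Ectasian 1400–1200.
Larger Ma is older, so oldest→youngest is Ectasian, Stenian, Cryogenian, Cambrian, Carboniferous, Jurassic, Paleogene, Neogene.

Ectasian → Stenian → Cryogenian → Cambrian → Carboniferous → Jurassic → Paleogene → Neogene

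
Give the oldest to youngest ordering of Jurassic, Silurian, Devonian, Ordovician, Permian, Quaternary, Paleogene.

Group by era (each group listed oldest first) — Paleozoic: Ordovician, Silurian, Devonian, Permian; Mesozoic: Jurassic; Cenozoic: Paleogene, Quaternary. The eras run Paleozoic → Mesozoic → Cenozoic. Concatenating the groups in that era order gives oldest to youngest directly.

Ordovician, Silurian, Devonian, Permian, Jurassic, Paleogene, Quaternary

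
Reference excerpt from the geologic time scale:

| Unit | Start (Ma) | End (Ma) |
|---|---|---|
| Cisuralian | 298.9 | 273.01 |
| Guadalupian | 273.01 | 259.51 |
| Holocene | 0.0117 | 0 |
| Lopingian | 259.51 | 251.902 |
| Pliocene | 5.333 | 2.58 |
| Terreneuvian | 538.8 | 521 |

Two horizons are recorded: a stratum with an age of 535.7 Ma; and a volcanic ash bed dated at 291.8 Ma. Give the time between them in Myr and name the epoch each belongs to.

Elapsed time: 535.7 − 291.8 = 243.9 Myr.
535.7 Ma lies within 538.8–521 Ma: Terreneuvian.
291.8 Ma lies within 298.9–273.01 Ma: Cisuralian.

243.9 million years apart; the first in the Terreneuvian, the second in the Cisuralian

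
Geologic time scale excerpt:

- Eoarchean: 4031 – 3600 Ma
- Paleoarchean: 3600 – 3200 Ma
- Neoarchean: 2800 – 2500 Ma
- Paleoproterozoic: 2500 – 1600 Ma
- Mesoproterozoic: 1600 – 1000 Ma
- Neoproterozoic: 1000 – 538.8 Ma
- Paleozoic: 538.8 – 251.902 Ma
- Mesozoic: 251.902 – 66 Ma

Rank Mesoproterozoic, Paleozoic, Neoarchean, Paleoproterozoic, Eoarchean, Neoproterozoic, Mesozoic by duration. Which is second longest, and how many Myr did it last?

Mesoproterozoic, 600 million years

Start − end for each: Mesoproterozoic 1600 − 1000 = 600; Paleozoic 538.8 − 251.902 = 286.898; Neoarchean 2800 − 2500 = 300; Paleoproterozoic 2500 − 1600 = 900; Eoarchean 4031 − 3600 = 431; Neoproterozoic 1000 − 538.8 = 461.2; Mesozoic 251.902 − 66 = 185.902.
Ranking these from longest: Paleoproterozoic > Mesoproterozoic > Neoproterozoic > Eoarchean > Neoarchean > Paleozoic > Mesozoic.
Position 2 in that ranking is Mesoproterozoic, which lasted 600 Myr.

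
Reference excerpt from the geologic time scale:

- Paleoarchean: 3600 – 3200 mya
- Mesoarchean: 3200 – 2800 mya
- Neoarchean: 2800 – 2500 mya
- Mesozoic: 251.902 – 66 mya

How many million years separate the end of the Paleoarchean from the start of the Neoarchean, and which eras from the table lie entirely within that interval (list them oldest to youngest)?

400 million years; Mesoarchean

The Paleoarchean closes at 3200 Ma and the Neoarchean opens at 2800 Ma, so the interval is 3200 − 2800 = 400 Myr.
An era fits inside if it starts at or after 3200 Ma and ends at or before 2800 Ma; oldest first that gives Mesoarchean.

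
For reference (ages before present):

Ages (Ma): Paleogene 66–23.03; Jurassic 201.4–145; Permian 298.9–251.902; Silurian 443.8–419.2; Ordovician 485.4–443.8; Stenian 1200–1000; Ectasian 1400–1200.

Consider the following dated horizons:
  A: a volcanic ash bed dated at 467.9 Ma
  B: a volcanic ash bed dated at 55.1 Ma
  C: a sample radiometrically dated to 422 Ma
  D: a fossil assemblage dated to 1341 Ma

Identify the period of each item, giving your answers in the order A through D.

Match each age against the start–end ranges in the excerpt: A = 467.9 Ma → Ordovician (485.4–443.8); B = 55.1 Ma → Paleogene (66–23.03); C = 422 Ma → Silurian (443.8–419.2); D = 1341 Ma → Ectasian (1400–1200).

A — Ordovician; B — Paleogene; C — Silurian; D — Ectasian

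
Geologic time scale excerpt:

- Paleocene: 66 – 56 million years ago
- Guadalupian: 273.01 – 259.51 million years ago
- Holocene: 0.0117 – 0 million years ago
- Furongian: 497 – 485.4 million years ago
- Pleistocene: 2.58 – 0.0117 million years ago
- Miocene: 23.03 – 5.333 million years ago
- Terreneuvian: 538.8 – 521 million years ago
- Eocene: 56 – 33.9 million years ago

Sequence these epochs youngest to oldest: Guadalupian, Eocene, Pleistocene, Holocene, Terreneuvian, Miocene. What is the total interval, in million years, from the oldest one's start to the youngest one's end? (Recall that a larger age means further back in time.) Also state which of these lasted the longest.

From the excerpt: Guadalupian 273.01–259.51; Eocene 56–33.9; Pleistocene 2.58–0.0117; Holocene 0.0117–0; Terreneuvian 538.8–521; Miocene 23.03–5.333 (Ma).
Larger Ma is earlier, so the oldest is Terreneuvian and the youngest is Holocene; youngest to oldest: Holocene, Pleistocene, Miocene, Eocene, Guadalupian, Terreneuvian.
Oldest start 538.8 minus youngest end 0 gives 538.8 Myr overall.
Individual lengths (start − end): Eocene 22.1; Terreneuvian 17.8; Miocene 17.697; Guadalupian 13.5; Pleistocene 2.5683; Holocene 0.0117. The largest is Eocene at 22.1 Myr.

Holocene, Pleistocene, Miocene, Eocene, Guadalupian, Terreneuvian; total span 538.8 Myr; longest is Eocene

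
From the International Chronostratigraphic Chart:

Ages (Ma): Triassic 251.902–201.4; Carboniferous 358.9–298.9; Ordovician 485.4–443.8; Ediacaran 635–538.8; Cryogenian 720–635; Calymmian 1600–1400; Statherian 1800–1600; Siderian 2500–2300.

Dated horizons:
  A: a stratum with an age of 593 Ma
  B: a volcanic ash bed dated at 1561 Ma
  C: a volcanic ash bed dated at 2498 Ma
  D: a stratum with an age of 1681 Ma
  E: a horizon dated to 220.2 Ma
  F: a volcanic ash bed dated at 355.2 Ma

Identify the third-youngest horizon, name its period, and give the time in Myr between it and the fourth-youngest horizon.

A, in the Ediacaran; 968 million years to B

Sorted youngest-first by Ma: E (220.2), F (355.2), A (593), B (1561), D (1681), C (2498).
The third youngest is A at 593 Ma, which lies in 635–538.8 Ma: the Ediacaran.
The fourth youngest is B at 1561 Ma; separation = |593 − 1561| = 968 Myr.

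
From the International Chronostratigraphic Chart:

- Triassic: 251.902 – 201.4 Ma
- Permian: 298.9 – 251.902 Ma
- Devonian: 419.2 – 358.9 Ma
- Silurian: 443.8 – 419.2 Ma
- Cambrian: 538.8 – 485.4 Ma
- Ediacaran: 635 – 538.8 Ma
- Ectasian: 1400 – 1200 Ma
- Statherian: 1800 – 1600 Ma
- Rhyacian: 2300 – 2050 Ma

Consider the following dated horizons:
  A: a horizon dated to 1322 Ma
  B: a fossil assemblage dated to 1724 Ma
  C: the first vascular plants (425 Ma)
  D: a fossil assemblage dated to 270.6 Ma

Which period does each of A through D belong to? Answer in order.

A — Ectasian; B — Statherian; C — Silurian; D — Permian

A: 1322 Ma lies in 1400–1200 Ma, so Ectasian.
B: 1724 Ma lies in 1800–1600 Ma, so Statherian.
C: 425 Ma lies in 443.8–419.2 Ma, so Silurian.
D: 270.6 Ma lies in 298.9–251.902 Ma, so Permian.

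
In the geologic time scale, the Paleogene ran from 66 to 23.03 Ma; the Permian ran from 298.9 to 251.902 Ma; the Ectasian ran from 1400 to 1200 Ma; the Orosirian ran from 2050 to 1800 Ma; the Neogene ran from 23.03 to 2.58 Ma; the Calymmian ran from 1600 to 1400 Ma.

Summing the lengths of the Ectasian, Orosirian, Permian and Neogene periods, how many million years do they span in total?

517.448 million years

Each duration: Ectasian = 200; Orosirian = 250; Permian = 46.998; Neogene = 20.45.
Sum: 200 + 250 + 46.998 + 20.45 = 517.448 Myr.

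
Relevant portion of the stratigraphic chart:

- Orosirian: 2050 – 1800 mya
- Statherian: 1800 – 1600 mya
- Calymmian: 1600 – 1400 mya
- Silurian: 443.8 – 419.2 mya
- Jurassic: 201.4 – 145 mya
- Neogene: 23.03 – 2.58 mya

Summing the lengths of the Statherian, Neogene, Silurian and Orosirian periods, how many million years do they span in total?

495.05 million years

Duration is start − end for each: (1800 − 1600) + (23.03 − 2.58) + (443.8 − 419.2) + (2050 − 1800).
That is 200 + 20.45 + 24.6 + 250, which totals 495.05 million years.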